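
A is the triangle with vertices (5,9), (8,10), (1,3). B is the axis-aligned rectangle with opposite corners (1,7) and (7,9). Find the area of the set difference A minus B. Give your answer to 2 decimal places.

|A| = 7, |A∩B| = 3.3333.
|A ∖ B| = |A| − |A∩B| = 7 − 3.3333 = 3.67.

3.67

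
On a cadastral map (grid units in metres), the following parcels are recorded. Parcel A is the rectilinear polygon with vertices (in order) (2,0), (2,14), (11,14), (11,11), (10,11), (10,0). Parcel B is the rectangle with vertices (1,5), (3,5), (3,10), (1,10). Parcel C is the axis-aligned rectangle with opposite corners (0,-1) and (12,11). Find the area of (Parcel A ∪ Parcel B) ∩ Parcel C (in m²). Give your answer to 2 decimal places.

93.00

|Parcel A ∪ Parcel B| = 120.
|(Parcel A ∪ Parcel B) ∩ Parcel C| = 93.00.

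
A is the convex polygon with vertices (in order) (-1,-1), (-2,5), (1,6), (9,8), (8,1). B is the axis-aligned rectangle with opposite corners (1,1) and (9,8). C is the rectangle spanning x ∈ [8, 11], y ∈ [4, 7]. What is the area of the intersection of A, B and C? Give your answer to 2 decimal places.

The intersection is the polygon with vertices (8.429,4), (8,4), (8,7), (8.857,7).
By the shoelace formula its area is 1.93.

1.93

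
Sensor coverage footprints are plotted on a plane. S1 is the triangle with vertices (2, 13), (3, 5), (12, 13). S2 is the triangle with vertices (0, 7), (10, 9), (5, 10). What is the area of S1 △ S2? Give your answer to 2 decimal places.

|S1| = 40, |S2| = 10, |S1∩S2| = 7.3107.
|S1 △ S2| = |S1| + |S2| − 2·|S1∩S2| = 40 + 10 − 14.6214 = 35.38.

35.38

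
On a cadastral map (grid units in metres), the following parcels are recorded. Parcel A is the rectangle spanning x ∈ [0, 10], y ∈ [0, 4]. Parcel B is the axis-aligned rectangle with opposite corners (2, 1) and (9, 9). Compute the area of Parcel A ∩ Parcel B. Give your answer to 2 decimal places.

|Parcel A∩Parcel B|: x∈[2,9], y∈[1,4] → 7·3 = 21.

21.00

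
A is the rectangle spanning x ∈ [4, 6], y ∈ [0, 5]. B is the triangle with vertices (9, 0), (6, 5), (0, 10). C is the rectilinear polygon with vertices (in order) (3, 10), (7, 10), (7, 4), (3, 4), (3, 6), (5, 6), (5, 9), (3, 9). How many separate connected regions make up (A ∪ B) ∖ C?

2

(A ∪ B) ∖ C splits into 2 disjoint pieces (area 10.2, area 2.4).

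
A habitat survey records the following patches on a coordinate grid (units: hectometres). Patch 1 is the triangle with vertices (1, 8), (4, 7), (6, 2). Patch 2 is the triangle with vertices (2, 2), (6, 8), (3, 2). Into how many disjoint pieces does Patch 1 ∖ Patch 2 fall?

Patch 1 ∖ Patch 2 splits into 2 disjoint pieces (area 4.3333, area 1.625).

2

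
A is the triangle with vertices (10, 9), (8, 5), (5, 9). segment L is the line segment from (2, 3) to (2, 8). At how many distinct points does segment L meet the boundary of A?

0

The segment lies entirely outside A and never meets its boundary.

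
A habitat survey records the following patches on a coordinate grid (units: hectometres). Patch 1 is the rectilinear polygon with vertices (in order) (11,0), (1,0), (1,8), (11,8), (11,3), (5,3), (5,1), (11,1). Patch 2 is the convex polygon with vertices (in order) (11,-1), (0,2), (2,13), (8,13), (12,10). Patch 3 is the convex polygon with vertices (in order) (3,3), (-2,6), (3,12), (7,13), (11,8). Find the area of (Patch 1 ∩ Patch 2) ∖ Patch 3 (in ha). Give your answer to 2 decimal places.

33.73

|Patch 1 ∩ Patch 2| = 62.5076.
|(Patch 1 ∩ Patch 2) ∩ Patch 3| = 28.7773.
|(Patch 1 ∩ Patch 2) ∖ Patch 3| = 62.5076 − 28.7773 = 33.73.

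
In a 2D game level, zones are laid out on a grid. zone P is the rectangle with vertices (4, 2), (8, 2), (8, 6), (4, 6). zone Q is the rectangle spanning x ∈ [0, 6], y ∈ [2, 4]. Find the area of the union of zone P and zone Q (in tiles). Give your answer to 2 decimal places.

By inclusion–exclusion:
Individual areas: |zone P| = 16, |zone Q| = 12.
|zone P∩zone Q|: x∈[4,6], y∈[2,4] → 2·2 = 4.
|zone P ∪ zone Q| = 28 − 4 = 24.00.

24.00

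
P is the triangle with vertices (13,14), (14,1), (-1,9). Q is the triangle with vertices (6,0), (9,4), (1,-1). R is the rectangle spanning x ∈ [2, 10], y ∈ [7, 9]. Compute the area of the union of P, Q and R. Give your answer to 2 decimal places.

102.13

By inclusion–exclusion:
Individual areas: |P| = 93.5, |Q| = 8.5, |R| = 16.
|P∩Q| = 0.0182.
|P∩R| = 15.85.
|Q∩R| = 0.
|P∩Q∩R| = 0.
|P ∪ Q ∪ R| = 118 − 15.8682 + 0 = 102.13.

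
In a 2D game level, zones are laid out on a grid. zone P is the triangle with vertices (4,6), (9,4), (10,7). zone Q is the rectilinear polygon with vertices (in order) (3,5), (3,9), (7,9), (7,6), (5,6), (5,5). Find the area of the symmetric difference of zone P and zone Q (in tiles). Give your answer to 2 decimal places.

|zone P| = 8.5, |zone Q| = 14, |zone P∩zone Q| = 0.95.
|zone P △ zone Q| = |zone P| + |zone Q| − 2·|zone P∩zone Q| = 8.5 + 14 − 1.9 = 20.60.

20.60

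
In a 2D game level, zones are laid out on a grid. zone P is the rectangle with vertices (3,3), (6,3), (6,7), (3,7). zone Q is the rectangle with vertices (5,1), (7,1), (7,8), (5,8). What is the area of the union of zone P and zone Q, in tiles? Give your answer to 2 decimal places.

22.00

By inclusion–exclusion:
Individual areas: |zone P| = 12, |zone Q| = 14.
|zone P∩zone Q|: x∈[5,6], y∈[3,7] → 1·4 = 4.
|zone P ∪ zone Q| = 26 − 4 = 22.00.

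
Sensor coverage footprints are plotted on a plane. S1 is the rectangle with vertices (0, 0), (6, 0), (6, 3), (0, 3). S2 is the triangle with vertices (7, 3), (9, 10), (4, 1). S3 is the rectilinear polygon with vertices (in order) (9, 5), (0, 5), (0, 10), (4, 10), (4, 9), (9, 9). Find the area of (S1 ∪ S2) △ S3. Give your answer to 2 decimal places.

58.47

|S1 ∪ S2| = 24.9444.
|(S1 ∪ S2) ∩ S3| = 3.2381.
|(S1 ∪ S2) △ S3| = 24.9444 + 40 − 6.4762 = 58.47.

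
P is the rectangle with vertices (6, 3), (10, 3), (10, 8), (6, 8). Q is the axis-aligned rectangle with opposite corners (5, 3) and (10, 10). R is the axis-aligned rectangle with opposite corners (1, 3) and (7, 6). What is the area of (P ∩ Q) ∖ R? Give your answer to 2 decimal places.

17.00

|P ∩ Q| = 20.
|(P ∩ Q) ∩ R| = 3.
|(P ∩ Q) ∖ R| = 20 − 3 = 17.00.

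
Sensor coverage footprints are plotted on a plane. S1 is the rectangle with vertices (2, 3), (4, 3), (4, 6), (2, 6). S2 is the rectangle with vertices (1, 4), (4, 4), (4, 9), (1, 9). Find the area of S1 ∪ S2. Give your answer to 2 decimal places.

17.00

By inclusion–exclusion:
Individual areas: |S1| = 6, |S2| = 15.
|S1∩S2|: x∈[2,4], y∈[4,6] → 2·2 = 4.
|S1 ∪ S2| = 21 − 4 = 17.00.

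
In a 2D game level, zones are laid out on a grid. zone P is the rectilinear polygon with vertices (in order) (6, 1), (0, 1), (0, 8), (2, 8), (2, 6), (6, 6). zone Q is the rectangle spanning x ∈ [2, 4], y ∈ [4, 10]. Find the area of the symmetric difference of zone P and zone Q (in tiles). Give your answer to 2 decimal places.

|zone P| = 34, |zone Q| = 12, |zone P∩zone Q| = 4.
|zone P △ zone Q| = |zone P| + |zone Q| − 2·|zone P∩zone Q| = 34 + 12 − 8 = 38.00.

38.00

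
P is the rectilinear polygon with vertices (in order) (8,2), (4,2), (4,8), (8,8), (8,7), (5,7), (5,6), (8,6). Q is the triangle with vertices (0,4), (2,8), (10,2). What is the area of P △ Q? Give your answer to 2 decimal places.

|P| = 21, |Q| = 22, |P∩Q| = 8.8.
|P △ Q| = |P| + |Q| − 2·|P∩Q| = 21 + 22 − 17.6 = 25.40.

25.40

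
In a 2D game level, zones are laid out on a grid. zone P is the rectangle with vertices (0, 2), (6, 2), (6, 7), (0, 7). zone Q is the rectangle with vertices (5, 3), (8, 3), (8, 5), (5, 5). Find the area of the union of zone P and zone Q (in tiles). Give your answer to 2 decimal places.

By inclusion–exclusion:
Individual areas: |zone P| = 30, |zone Q| = 6.
|zone P∩zone Q|: x∈[5,6], y∈[3,5] → 1·2 = 2.
|zone P ∪ zone Q| = 36 − 2 = 34.00.

34.00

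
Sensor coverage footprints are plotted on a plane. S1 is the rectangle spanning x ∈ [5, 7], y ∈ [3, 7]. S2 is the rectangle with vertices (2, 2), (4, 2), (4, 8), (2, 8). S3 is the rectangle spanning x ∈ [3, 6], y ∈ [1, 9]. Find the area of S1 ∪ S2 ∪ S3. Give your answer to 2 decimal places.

By inclusion–exclusion:
Individual areas: |S1| = 8, |S2| = 12, |S3| = 24.
|S1∩S2| = 0 (no overlap).
|S1∩S3|: x∈[5,6], y∈[3,7] → 1·4 = 4.
|S2∩S3|: x∈[3,4], y∈[2,8] → 1·6 = 6.
|S1∩S2∩S3| = 0.
|S1 ∪ S2 ∪ S3| = 44 − 10 + 0 = 34.00.

34.00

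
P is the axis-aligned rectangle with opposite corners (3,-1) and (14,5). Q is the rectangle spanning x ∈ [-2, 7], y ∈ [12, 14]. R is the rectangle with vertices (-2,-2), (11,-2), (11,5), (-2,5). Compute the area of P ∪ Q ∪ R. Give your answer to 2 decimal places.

By inclusion–exclusion:
Individual areas: |P| = 66, |Q| = 18, |R| = 91.
|P∩Q| = 0 (no overlap).
|P∩R|: x∈[3,11], y∈[-1,5] → 8·6 = 48.
|Q∩R| = 0 (no overlap).
|P∩Q∩R| = 0.
|P ∪ Q ∪ R| = 175 − 48 + 0 = 127.00.

127.00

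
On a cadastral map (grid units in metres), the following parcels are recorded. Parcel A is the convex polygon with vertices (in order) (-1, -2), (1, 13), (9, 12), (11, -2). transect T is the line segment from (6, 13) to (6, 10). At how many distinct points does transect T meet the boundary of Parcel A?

The segment meets the boundary at (6,12.375).

1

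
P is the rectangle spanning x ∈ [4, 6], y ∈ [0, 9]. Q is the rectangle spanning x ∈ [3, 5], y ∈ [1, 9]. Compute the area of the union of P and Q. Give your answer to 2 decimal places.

By inclusion–exclusion:
Individual areas: |P| = 18, |Q| = 16.
|P∩Q|: x∈[4,5], y∈[1,9] → 1·8 = 8.
|P ∪ Q| = 34 − 8 = 26.00.

26.00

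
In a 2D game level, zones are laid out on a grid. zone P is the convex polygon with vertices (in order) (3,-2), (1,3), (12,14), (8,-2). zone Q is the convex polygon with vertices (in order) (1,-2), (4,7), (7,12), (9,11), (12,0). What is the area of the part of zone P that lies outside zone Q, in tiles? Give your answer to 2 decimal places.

16.52

|zone P| = 78.5, |zone P∩zone Q| = 61.9777.
|zone P ∖ zone Q| = |zone P| − |zone P∩zone Q| = 78.5 − 61.9777 = 16.52.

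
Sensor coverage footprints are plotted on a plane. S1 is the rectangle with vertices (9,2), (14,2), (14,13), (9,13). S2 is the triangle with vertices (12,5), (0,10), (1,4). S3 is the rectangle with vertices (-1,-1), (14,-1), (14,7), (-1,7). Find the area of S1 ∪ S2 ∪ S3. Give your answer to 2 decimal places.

160.05

By inclusion–exclusion:
Individual areas: |S1| = 55, |S2| = 33.5, |S3| = 120.
|S1∩S2| = 2.2841.
|S1∩S3|: x∈[9,14], y∈[2,7] → 5·5 = 25.
|S2∩S3| = 23.45.
|S1∩S2∩S3| = 2.2841.
|S1 ∪ S2 ∪ S3| = 208.5 − 50.7341 + 2.2841 = 160.05.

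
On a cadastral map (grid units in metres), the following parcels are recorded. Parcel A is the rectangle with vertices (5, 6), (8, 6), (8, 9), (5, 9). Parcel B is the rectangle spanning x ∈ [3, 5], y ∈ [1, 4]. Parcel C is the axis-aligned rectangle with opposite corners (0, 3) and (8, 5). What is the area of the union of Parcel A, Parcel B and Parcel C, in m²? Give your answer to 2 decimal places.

29.00

By inclusion–exclusion:
Individual areas: |Parcel A| = 9, |Parcel B| = 6, |Parcel C| = 16.
|Parcel A∩Parcel B| = 0 (no overlap).
|Parcel A∩Parcel C| = 0 (no overlap).
|Parcel B∩Parcel C|: x∈[3,5], y∈[3,4] → 2·1 = 2.
|Parcel A∩Parcel B∩Parcel C| = 0.
|Parcel A ∪ Parcel B ∪ Parcel C| = 31 − 2 + 0 = 29.00.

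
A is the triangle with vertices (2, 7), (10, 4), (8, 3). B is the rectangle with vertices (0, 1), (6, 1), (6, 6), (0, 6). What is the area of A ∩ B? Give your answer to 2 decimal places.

The intersection is the polygon with vertices (6,5.5), (6,4.333), (3.5,6), (4.667,6).
By the shoelace formula its area is 1.75.

1.75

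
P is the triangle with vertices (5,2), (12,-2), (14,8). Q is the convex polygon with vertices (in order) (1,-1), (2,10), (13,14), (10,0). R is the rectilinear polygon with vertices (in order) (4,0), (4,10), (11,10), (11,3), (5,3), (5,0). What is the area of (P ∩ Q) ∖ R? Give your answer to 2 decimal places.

12.04

|P ∩ Q| = 18.4935.
|(P ∩ Q) ∩ R| = 6.4524.
|(P ∩ Q) ∖ R| = 18.4935 − 6.4524 = 12.04.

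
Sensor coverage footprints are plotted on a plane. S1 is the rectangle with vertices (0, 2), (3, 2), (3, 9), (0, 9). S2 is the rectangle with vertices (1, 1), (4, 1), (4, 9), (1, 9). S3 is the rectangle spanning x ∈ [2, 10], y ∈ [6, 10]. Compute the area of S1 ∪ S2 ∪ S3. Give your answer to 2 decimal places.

By inclusion–exclusion:
Individual areas: |S1| = 21, |S2| = 24, |S3| = 32.
|S1∩S2|: x∈[1,3], y∈[2,9] → 2·7 = 14.
|S1∩S3|: x∈[2,3], y∈[6,9] → 1·3 = 3.
|S2∩S3|: x∈[2,4], y∈[6,9] → 2·3 = 6.
|S1∩S2∩S3| = 3.
|S1 ∪ S2 ∪ S3| = 77 − 23 + 3 = 57.00.

57.00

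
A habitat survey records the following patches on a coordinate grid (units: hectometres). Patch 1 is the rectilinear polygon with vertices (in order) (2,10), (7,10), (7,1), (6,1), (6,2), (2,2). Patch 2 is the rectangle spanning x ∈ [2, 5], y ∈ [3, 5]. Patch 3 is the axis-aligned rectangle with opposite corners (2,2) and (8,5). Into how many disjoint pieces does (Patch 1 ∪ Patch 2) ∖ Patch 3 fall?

(Patch 1 ∪ Patch 2) ∖ Patch 3 splits into 2 disjoint pieces (area 25, area 1).

2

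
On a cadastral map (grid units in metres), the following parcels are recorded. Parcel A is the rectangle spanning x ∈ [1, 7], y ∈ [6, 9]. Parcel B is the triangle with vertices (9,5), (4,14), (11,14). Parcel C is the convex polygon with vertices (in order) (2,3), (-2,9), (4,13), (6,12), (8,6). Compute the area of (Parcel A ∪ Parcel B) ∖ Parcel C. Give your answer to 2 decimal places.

|Parcel A ∪ Parcel B| = 49.4556.
|(Parcel A ∪ Parcel B) ∩ Parcel C| = 20.0068.
|(Parcel A ∪ Parcel B) ∖ Parcel C| = 49.4556 − 20.0068 = 29.45.

29.45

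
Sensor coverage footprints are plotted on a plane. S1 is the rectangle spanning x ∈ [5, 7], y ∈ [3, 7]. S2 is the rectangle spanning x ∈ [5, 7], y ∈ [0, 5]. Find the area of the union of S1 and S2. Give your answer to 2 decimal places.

14.00

By inclusion–exclusion:
Individual areas: |S1| = 8, |S2| = 10.
|S1∩S2|: x∈[5,7], y∈[3,5] → 2·2 = 4.
|S1 ∪ S2| = 18 − 4 = 14.00.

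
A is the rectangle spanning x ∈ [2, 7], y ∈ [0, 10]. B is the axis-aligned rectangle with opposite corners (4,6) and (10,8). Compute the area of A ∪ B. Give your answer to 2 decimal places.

56.00

By inclusion–exclusion:
Individual areas: |A| = 50, |B| = 12.
|A∩B|: x∈[4,7], y∈[6,8] → 3·2 = 6.
|A ∪ B| = 62 − 6 = 56.00.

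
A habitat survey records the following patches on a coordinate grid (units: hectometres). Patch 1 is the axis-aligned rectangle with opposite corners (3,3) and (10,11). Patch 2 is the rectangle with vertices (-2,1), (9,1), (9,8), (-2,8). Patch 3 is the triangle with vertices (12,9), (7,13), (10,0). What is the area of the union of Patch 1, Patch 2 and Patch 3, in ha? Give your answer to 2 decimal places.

116.68

By inclusion–exclusion:
Individual areas: |Patch 1| = 56, |Patch 2| = 77, |Patch 3| = 26.5.
|Patch 1∩Patch 2|: x∈[3,9], y∈[3,8] → 6·5 = 30.
|Patch 1∩Patch 3| = 12.8231.
|Patch 2∩Patch 3| = 1.5513.
|Patch 1∩Patch 2∩Patch 3| = 1.5513.
|Patch 1 ∪ Patch 2 ∪ Patch 3| = 159.5 − 44.3744 + 1.5513 = 116.68.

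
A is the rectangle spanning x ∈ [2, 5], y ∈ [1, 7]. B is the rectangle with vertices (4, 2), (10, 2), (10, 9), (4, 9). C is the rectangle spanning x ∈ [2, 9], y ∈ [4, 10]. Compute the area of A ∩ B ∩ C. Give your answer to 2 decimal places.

3.00

The intersection is the polygon with vertices (5,4), (4,4), (4,7), (5,7).
By the shoelace formula its area is 3.00.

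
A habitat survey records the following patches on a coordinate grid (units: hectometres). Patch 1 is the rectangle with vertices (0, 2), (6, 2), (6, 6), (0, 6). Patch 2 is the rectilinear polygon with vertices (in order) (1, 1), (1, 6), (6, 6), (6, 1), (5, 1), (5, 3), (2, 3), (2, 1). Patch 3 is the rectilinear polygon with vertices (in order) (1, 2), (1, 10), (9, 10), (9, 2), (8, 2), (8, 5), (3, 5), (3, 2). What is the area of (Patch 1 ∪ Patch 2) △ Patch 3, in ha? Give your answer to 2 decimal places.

|Patch 1 ∪ Patch 2| = 26.
|(Patch 1 ∪ Patch 2) ∩ Patch 3| = 11.
|(Patch 1 ∪ Patch 2) △ Patch 3| = 26 + 49 − 22 = 53.00.

53.00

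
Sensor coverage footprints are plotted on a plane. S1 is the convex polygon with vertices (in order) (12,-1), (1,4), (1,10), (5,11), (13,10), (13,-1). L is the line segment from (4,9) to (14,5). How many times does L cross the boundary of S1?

1

The segment meets the boundary at (13,5.4).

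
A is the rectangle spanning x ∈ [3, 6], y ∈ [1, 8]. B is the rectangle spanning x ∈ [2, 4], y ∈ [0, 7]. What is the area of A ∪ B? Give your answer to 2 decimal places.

By inclusion–exclusion:
Individual areas: |A| = 21, |B| = 14.
|A∩B|: x∈[3,4], y∈[1,7] → 1·6 = 6.
|A ∪ B| = 35 − 6 = 29.00.

29.00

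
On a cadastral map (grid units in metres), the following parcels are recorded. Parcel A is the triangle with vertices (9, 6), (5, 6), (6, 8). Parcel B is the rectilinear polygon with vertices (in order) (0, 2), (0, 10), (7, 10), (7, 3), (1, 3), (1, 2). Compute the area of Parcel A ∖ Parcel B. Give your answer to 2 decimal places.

|Parcel A| = 4, |Parcel A∩Parcel B| = 2.6667.
|Parcel A ∖ Parcel B| = |Parcel A| − |Parcel A∩Parcel B| = 4 − 2.6667 = 1.33.

1.33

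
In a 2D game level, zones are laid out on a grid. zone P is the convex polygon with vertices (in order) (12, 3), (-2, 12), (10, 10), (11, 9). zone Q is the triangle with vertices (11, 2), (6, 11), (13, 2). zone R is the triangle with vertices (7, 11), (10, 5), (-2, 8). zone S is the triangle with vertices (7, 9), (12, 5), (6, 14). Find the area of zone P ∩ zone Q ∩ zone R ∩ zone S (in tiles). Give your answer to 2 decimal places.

The intersection is the polygon with vertices (8.471,7.824), (7.2,8.84), (6.938,9.312), (6.808,9.961).
By the shoelace formula its area is 0.57.

0.57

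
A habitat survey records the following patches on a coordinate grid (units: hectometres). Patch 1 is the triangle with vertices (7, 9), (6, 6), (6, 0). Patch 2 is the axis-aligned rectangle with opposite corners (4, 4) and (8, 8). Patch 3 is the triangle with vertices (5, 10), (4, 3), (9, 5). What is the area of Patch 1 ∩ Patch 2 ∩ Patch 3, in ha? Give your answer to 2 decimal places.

1.96

The intersection is the polygon with vertices (6.647,7.941), (6.854,7.683), (6.444,4), (6,4), (6,6).
By the shoelace formula its area is 1.96.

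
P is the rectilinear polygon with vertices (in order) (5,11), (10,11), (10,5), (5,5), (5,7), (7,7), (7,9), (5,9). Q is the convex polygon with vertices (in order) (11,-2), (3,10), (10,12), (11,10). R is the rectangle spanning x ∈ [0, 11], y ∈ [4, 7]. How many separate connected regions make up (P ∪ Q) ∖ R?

2

(P ∪ Q) ∖ R splits into 2 disjoint pieces (area 29.3214, area 12).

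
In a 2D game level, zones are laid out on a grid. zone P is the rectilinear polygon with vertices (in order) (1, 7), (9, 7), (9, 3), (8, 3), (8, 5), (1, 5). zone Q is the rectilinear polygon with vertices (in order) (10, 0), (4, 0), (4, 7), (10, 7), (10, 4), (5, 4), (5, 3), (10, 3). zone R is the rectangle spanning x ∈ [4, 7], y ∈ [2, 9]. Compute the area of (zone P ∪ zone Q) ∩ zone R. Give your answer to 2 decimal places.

|zone P ∪ zone Q| = 44.
|(zone P ∪ zone Q) ∩ zone R| = 13.00.

13.00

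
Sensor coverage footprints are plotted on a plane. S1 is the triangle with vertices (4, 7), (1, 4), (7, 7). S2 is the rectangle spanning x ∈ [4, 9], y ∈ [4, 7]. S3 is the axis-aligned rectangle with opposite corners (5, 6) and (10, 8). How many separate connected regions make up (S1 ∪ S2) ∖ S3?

(S1 ∪ S2) ∖ S3 is a single connected region.

1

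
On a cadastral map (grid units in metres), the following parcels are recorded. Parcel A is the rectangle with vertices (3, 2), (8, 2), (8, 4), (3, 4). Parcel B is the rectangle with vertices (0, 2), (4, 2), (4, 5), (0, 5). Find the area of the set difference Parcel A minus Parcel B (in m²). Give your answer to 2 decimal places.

|Parcel A∩Parcel B|: x∈[3,4], y∈[2,4] → 1·2 = 2.
|Parcel A| = 10.
|Parcel A ∖ Parcel B| = |Parcel A| − |Parcel A∩Parcel B| = 10 − 2 = 8.00.

8.00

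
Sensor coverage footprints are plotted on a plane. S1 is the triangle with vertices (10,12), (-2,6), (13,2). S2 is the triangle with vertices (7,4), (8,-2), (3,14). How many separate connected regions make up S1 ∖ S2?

S1 ∖ S2 splits into 2 disjoint pieces (area 44.9777, area 20.344).

2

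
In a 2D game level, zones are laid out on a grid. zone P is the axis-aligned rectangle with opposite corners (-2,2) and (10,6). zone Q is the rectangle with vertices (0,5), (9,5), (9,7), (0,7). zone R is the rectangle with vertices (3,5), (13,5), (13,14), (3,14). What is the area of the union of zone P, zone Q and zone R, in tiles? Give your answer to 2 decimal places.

By inclusion–exclusion:
Individual areas: |zone P| = 48, |zone Q| = 18, |zone R| = 90.
|zone P∩zone Q|: x∈[0,9], y∈[5,6] → 9·1 = 9.
|zone P∩zone R|: x∈[3,10], y∈[5,6] → 7·1 = 7.
|zone Q∩zone R|: x∈[3,9], y∈[5,7] → 6·2 = 12.
|zone P∩zone Q∩zone R| = 6.
|zone P ∪ zone Q ∪ zone R| = 156 − 28 + 6 = 134.00.

134.00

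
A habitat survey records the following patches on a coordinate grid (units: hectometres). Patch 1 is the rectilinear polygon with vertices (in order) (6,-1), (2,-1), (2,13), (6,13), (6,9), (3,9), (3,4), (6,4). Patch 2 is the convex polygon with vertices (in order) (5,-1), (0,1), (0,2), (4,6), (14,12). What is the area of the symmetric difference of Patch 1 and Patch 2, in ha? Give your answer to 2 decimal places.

61.54

|Patch 1| = 41, |Patch 2| = 56.5, |Patch 1∩Patch 2| = 17.9778.
|Patch 1 △ Patch 2| = |Patch 1| + |Patch 2| − 2·|Patch 1∩Patch 2| = 41 + 56.5 − 35.9556 = 61.54.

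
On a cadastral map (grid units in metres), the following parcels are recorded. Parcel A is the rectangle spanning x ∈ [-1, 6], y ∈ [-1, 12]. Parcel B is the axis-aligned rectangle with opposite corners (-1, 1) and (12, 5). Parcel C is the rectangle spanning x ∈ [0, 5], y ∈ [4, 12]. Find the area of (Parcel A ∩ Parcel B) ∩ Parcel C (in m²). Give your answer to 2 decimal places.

The region (Parcel A ∩ Parcel B) ∩ Parcel C is the polygon with vertices (5,5), (5,4), (0,4), (0,5).
By the shoelace formula its area is 5.00.

5.00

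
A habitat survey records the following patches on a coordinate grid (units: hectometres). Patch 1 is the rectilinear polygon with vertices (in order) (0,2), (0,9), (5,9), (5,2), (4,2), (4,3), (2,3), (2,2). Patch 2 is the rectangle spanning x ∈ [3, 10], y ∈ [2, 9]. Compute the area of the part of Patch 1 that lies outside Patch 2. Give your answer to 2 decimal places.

20.00

|Patch 1| = 33, |Patch 1∩Patch 2| = 13.
|Patch 1 ∖ Patch 2| = |Patch 1| − |Patch 1∩Patch 2| = 33 − 13 = 20.00.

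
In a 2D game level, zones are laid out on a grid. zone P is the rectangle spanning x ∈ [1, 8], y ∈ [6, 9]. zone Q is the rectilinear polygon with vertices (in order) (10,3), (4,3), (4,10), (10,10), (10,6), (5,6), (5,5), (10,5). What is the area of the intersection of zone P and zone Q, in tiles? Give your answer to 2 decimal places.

The intersection is the polygon with vertices (8,9), (8,6), (5,6), (4,6), (4,9).
By the shoelace formula its area is 12.00.

12.00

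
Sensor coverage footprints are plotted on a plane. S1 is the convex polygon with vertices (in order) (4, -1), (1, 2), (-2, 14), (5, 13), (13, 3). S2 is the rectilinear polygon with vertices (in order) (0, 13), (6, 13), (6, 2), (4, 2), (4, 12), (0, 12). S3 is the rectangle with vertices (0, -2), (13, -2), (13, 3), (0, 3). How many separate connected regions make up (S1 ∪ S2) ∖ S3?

1

(S1 ∪ S2) ∖ S3 is a single connected region.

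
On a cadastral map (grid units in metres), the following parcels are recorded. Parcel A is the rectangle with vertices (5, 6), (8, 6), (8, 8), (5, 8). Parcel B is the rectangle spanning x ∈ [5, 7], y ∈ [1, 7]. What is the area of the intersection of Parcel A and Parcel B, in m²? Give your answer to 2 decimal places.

|Parcel A∩Parcel B|: x∈[5,7], y∈[6,7] → 2·1 = 2.

2.00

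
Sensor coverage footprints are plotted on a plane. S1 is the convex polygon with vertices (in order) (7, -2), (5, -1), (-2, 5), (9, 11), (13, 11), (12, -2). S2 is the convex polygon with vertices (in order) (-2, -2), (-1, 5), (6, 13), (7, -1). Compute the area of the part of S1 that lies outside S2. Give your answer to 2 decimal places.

|S1| = 126.5, |S1∩S2| = 50.2783.
|S1 ∖ S2| = |S1| − |S1∩S2| = 126.5 − 50.2783 = 76.22.

76.22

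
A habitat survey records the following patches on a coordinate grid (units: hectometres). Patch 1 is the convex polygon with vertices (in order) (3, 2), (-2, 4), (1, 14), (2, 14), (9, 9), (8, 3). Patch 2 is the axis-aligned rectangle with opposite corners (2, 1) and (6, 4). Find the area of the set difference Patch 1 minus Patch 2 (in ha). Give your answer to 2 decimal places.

81.10

|Patch 1| = 88, |Patch 1∩Patch 2| = 6.9.
|Patch 1 ∖ Patch 2| = |Patch 1| − |Patch 1∩Patch 2| = 88 − 6.9 = 81.10.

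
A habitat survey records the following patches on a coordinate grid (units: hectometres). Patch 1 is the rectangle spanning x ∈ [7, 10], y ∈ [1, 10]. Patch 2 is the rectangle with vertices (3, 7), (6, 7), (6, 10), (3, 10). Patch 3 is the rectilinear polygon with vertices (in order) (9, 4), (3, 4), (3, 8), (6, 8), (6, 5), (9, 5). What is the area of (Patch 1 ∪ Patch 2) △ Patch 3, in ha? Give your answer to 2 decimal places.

41.00

|Patch 1 ∪ Patch 2| = 36.
|(Patch 1 ∪ Patch 2) ∩ Patch 3| = 5.
|(Patch 1 ∪ Patch 2) △ Patch 3| = 36 + 15 − 10 = 41.00.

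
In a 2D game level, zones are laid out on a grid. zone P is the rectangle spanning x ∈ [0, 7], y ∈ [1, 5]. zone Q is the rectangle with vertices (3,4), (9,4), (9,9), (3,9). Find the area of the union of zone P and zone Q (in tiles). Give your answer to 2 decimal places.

By inclusion–exclusion:
Individual areas: |zone P| = 28, |zone Q| = 30.
|zone P∩zone Q|: x∈[3,7], y∈[4,5] → 4·1 = 4.
|zone P ∪ zone Q| = 58 − 4 = 54.00.

54.00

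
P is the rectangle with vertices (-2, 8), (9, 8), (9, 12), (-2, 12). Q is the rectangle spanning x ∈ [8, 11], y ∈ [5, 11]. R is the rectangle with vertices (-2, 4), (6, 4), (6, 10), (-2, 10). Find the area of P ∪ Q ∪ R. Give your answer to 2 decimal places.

By inclusion–exclusion:
Individual areas: |P| = 44, |Q| = 18, |R| = 48.
|P∩Q|: x∈[8,9], y∈[8,11] → 1·3 = 3.
|P∩R|: x∈[-2,6], y∈[8,10] → 8·2 = 16.
|Q∩R| = 0 (no overlap).
|P∩Q∩R| = 0.
|P ∪ Q ∪ R| = 110 − 19 + 0 = 91.00.

91.00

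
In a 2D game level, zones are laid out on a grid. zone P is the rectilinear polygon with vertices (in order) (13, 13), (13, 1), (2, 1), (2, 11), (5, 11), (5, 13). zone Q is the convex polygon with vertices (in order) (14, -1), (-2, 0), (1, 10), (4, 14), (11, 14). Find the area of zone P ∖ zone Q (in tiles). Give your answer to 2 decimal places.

8.10

|zone P| = 126, |zone P∩zone Q| = 117.9.
|zone P ∖ zone Q| = |zone P| − |zone P∩zone Q| = 126 − 117.9 = 8.10.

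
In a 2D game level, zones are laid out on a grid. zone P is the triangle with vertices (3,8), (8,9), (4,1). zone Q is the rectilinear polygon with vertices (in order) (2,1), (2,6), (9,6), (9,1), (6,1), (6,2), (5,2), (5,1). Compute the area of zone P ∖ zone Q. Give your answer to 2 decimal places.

|zone P| = 18, |zone P∩zone Q| = 8.0357.
|zone P ∖ zone Q| = |zone P| − |zone P∩zone Q| = 18 − 8.0357 = 9.96.

9.96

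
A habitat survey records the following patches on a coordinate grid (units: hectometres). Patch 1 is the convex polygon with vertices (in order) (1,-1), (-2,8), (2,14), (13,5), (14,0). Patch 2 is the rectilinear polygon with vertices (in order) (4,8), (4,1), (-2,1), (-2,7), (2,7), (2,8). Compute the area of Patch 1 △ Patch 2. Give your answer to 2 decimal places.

125.00

|Patch 1| = 147, |Patch 2| = 38, |Patch 1∩Patch 2| = 30.
|Patch 1 △ Patch 2| = |Patch 1| + |Patch 2| − 2·|Patch 1∩Patch 2| = 147 + 38 − 60 = 125.00.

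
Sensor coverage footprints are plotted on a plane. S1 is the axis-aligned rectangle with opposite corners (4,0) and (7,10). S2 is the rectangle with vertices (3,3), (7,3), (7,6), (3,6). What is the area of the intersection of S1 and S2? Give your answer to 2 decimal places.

9.00

|S1∩S2|: x∈[4,7], y∈[3,6] → 3·3 = 9.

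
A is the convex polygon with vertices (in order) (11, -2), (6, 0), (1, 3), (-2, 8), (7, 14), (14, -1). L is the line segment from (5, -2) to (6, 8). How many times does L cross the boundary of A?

The segment meets the boundary at (5.245,0.453).

1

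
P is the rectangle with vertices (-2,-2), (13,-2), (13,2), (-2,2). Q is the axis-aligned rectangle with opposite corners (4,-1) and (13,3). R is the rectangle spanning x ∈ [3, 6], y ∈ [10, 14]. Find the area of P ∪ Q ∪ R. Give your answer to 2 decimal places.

81.00

By inclusion–exclusion:
Individual areas: |P| = 60, |Q| = 36, |R| = 12.
|P∩Q|: x∈[4,13], y∈[-1,2] → 9·3 = 27.
|P∩R| = 0 (no overlap).
|Q∩R| = 0 (no overlap).
|P∩Q∩R| = 0.
|P ∪ Q ∪ R| = 108 − 27 + 0 = 81.00.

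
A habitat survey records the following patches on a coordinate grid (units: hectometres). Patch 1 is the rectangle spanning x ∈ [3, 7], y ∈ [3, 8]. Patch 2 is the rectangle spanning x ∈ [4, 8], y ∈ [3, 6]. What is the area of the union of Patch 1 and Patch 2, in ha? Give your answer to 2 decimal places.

23.00

By inclusion–exclusion:
Individual areas: |Patch 1| = 20, |Patch 2| = 12.
|Patch 1∩Patch 2|: x∈[4,7], y∈[3,6] → 3·3 = 9.
|Patch 1 ∪ Patch 2| = 32 − 9 = 23.00.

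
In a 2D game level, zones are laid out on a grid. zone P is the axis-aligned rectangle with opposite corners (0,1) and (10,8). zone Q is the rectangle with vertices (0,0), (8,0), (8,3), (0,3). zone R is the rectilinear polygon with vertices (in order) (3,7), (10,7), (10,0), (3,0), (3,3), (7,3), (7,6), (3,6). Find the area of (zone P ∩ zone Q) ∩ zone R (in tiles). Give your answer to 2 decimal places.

10.00

The region (zone P ∩ zone Q) ∩ zone R is the polygon with vertices (7,3), (8,3), (8,1), (3,1), (3,3).
By the shoelace formula its area is 10.00.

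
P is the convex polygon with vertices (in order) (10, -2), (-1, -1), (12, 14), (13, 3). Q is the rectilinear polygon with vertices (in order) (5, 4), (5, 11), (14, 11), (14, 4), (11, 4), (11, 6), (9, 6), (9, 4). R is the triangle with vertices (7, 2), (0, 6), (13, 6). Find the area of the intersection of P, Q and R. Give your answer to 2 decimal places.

9.31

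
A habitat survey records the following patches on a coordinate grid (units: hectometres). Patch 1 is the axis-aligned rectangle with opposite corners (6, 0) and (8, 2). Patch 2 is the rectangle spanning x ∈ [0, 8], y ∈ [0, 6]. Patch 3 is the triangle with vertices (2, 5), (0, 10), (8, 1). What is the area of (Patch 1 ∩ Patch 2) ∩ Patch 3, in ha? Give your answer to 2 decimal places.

0.31

The region (Patch 1 ∩ Patch 2) ∩ Patch 3 is the polygon with vertices (7.111,2), (8,1), (6.5,2).
By the shoelace formula its area is 0.31.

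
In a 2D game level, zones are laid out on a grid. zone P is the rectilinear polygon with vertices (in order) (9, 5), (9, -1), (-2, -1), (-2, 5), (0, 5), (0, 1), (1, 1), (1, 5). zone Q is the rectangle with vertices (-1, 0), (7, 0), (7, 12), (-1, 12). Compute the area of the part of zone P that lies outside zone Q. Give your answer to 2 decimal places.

|zone P| = 62, |zone P∩zone Q| = 36.
|zone P ∖ zone Q| = |zone P| − |zone P∩zone Q| = 62 − 36 = 26.00.

26.00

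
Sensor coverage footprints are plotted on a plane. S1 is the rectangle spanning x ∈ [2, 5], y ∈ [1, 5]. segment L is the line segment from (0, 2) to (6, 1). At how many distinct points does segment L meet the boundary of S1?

The segment meets the boundary at (5,1.167), (2,1.667).

2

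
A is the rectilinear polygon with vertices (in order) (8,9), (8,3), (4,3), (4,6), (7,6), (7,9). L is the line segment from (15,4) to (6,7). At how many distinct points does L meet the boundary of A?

The segment meets the boundary at (8,6.333), (7,6.667).

2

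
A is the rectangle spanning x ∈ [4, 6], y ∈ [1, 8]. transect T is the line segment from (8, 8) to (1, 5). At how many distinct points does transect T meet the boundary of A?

The segment meets the boundary at (4,6.286), (6,7.143).

2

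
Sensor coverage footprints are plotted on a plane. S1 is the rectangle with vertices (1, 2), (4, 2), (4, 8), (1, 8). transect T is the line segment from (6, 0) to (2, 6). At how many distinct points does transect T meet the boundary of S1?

The segment meets the boundary at (4,3).

1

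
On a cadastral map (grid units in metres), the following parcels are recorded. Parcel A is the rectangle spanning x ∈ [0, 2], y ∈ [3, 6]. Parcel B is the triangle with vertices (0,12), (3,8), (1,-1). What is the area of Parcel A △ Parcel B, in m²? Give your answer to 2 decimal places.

|Parcel A| = 6, |Parcel B| = 17.5, |Parcel A∩Parcel B| = 4.2415.
|Parcel A △ Parcel B| = |Parcel A| + |Parcel B| − 2·|Parcel A∩Parcel B| = 6 + 17.5 − 8.4829 = 15.02.

15.02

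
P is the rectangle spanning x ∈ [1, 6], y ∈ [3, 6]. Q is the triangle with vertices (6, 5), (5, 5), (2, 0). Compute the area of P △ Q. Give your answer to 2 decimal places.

|P| = 15, |Q| = 2.5, |P∩Q| = 1.6.
|P △ Q| = |P| + |Q| − 2·|P∩Q| = 15 + 2.5 − 3.2 = 14.30.

14.30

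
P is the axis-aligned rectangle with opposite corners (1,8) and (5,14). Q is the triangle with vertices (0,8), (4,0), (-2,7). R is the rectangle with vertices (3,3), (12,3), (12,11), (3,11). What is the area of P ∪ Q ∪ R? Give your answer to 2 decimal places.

By inclusion–exclusion:
Individual areas: |P| = 24, |Q| = 10, |R| = 72.
|P∩Q| = 0.
|P∩R|: x∈[3,5], y∈[8,11] → 2·3 = 6.
|Q∩R| = 0.
|P∩Q∩R| = 0.
|P ∪ Q ∪ R| = 106 − 6 + 0 = 100.00.

100.00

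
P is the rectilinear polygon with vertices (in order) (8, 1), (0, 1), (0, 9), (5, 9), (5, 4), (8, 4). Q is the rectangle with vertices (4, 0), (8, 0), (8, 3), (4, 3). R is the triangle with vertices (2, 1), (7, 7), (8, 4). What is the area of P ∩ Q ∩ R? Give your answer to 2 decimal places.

1.00

The intersection is the polygon with vertices (4,3), (6,3), (4,2).
By the shoelace formula its area is 1.00.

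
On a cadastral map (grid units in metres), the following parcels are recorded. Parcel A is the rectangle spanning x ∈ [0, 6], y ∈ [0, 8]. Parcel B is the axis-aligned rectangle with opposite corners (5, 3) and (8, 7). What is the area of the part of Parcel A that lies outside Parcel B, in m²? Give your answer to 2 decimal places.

|Parcel A∩Parcel B|: x∈[5,6], y∈[3,7] → 1·4 = 4.
|Parcel A| = 48.
|Parcel A ∖ Parcel B| = |Parcel A| − |Parcel A∩Parcel B| = 48 − 4 = 44.00.

44.00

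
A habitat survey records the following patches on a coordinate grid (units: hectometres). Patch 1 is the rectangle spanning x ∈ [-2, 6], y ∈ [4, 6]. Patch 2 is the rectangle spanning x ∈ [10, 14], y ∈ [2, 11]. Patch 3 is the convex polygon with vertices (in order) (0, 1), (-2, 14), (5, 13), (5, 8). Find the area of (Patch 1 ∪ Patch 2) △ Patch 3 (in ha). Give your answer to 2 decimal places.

|Patch 1 ∪ Patch 2| = 52.
|(Patch 1 ∪ Patch 2) ∩ Patch 3| = 6.9451.
|(Patch 1 ∪ Patch 2) △ Patch 3| = 52 + 57 − 13.8901 = 95.11.

95.11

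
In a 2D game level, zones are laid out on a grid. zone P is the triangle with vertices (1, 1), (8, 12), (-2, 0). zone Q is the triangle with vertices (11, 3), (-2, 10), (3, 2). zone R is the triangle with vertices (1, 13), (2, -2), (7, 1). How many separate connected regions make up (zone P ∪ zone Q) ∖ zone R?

(zone P ∪ zone Q) ∖ zone R splits into 2 disjoint pieces (area 11.8281, area 13.3768).

2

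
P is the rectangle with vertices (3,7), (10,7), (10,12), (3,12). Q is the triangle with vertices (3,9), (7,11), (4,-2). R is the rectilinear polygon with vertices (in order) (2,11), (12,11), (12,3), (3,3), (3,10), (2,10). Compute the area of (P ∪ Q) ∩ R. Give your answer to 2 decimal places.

37.01

|P ∪ Q| = 48.028.
|(P ∪ Q) ∩ R| = 37.01.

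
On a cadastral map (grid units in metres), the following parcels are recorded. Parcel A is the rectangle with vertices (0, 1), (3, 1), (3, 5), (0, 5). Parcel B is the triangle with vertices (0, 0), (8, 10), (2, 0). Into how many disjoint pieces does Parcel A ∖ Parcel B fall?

2

Parcel A ∖ Parcel B splits into 2 disjoint pieces (area 0.1333, area 8.975).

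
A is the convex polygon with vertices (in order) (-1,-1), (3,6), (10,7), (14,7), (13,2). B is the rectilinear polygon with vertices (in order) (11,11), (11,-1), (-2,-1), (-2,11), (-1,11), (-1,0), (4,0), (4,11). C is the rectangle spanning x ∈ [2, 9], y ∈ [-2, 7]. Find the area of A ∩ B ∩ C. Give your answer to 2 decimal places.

29.76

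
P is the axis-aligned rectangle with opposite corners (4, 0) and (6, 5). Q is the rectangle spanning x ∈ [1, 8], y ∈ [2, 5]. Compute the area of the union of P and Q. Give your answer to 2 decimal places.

25.00

By inclusion–exclusion:
Individual areas: |P| = 10, |Q| = 21.
|P∩Q|: x∈[4,6], y∈[2,5] → 2·3 = 6.
|P ∪ Q| = 31 − 6 = 25.00.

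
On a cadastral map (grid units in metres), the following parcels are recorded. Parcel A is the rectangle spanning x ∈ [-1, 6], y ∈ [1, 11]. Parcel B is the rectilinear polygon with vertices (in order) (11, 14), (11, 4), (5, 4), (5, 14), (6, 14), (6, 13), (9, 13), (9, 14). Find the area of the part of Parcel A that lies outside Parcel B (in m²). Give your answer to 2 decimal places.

|Parcel A| = 70, |Parcel A∩Parcel B| = 7.
|Parcel A ∖ Parcel B| = |Parcel A| − |Parcel A∩Parcel B| = 70 − 7 = 63.00.

63.00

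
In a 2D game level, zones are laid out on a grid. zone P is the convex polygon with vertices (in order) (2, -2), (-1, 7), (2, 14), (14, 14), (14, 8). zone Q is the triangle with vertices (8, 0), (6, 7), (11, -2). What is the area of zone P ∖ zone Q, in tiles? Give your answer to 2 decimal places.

|zone P| = 156, |zone P∩zone Q| = 2.3919.
|zone P ∖ zone Q| = |zone P| − |zone P∩zone Q| = 156 − 2.3919 = 153.61.

153.61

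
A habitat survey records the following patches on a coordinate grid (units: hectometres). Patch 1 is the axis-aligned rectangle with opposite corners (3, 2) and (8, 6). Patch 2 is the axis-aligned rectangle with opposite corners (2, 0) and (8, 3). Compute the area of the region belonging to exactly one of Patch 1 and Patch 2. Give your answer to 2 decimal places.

28.00

|Patch 1∩Patch 2|: x∈[3,8], y∈[2,3] → 5·1 = 5.
|Patch 1 △ Patch 2| = |Patch 1| + |Patch 2| − 2·|Patch 1∩Patch 2| = 20 + 18 − 10 = 28.00.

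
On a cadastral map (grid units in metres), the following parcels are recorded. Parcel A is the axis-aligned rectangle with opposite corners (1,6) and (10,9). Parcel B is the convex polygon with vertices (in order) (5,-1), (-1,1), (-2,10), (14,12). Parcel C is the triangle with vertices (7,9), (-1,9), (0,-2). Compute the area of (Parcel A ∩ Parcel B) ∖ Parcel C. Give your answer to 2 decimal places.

|Parcel A ∩ Parcel B| = 26.9829.
|(Parcel A ∩ Parcel B) ∩ Parcel C| = 15.1364.
|(Parcel A ∩ Parcel B) ∖ Parcel C| = 26.9829 − 15.1364 = 11.85.

11.85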